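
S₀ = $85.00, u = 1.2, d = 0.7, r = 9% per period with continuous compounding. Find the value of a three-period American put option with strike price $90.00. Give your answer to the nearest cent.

$8.93

Risk-neutral probability p = (e^0.09 − 0.7)/(1.2 − 0.7) = 0.3942/0.5000 = 0.7883
Terminal stock prices: S_uuu = 146.9, S_uud = 85.68, S_udd = 49.98, S_ddd = 29.15
Terminal payoffs (K − S): max(-56.88, 0) = 0, max(4.32, 0) = 4.32, max(40.02, 0) = 40.02, max(60.85, 0) = 60.85
Node uu (S = 122.4): continuation = e^(−0.09)·[0.7883·0.0000 + 0.2117·4.3200] = 0.8356; exercise value = 0.0000 ≤ continuation, so V_uu = 0.8356
Node ud (S = 71.4): continuation = e^(−0.09)·[0.7883·4.3200 + 0.2117·40.0200] = 10.8538; exercise value = 18.6000 > continuation, so V_ud = 18.6000 (exercise)
Node dd (S = 41.65): continuation = e^(−0.09)·[0.7883·40.0200 + 0.2117·60.8450] = 40.6038; exercise value = 48.3500 > continuation, so V_dd = 48.3500 (exercise)
Node u (S = 102): continuation = e^(−0.09)·[0.7883·0.8356 + 0.2117·18.6000] = 4.2000; exercise value = 0.0000 ≤ continuation, so V_u = 4.2000
Node d (S = 59.5): continuation = e^(−0.09)·[0.7883·18.6000 + 0.2117·48.3500] = 22.7538; exercise value = 30.5000 > continuation, so V_d = 30.5000 (exercise)
Node 0 (S = 85): continuation = e^(−0.09)·[0.7883·4.2000 + 0.2117·30.5000] = 8.9258; exercise value = 5.0000 ≤ continuation, so V_0 = 8.9258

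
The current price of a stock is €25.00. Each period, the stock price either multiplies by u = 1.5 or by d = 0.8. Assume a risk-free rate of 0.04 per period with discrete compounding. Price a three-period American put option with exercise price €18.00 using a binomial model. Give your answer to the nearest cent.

Risk-neutral probability p = (1 + 0.04 − 0.8)/(1.5 − 0.8) = 0.2400/0.7000 = 0.3429
Terminal stock prices: S_uuu = 84.38, S_uud = 45, S_udd = 24, S_ddd = 12.8
Terminal payoffs (K − S): max(-66.38, 0) = 0, max(-27, 0) = 0, max(-6, 0) = 0, max(5.2, 0) = 5.2
Node uu (S = 56.25): continuation = 1/1.04·[0.3429·0.0000 + 0.6571·0.0000] = 0.0000; exercise value = 0.0000 ≤ continuation, so V_uu = 0.0000
Node ud (S = 30): continuation = 1/1.04·[0.3429·0.0000 + 0.6571·0.0000] = 0.0000; exercise value = 0.0000 ≤ continuation, so V_ud = 0.0000
Node dd (S = 16): continuation = 1/1.04·[0.3429·0.0000 + 0.6571·5.2000] = 3.2857; exercise value = 2.0000 ≤ continuation, so V_dd = 3.2857
Node u (S = 37.5): continuation = 1/1.04·[0.3429·0.0000 + 0.6571·0.0000] = 0.0000; exercise value = 0.0000 ≤ continuation, so V_u = 0.0000
Node d (S = 20): continuation = 1/1.04·[0.3429·0.0000 + 0.6571·3.2857] = 2.0761; exercise value = 0.0000 ≤ continuation, so V_d = 2.0761
Node 0 (S = 25): continuation = 1/1.04·[0.3429·0.0000 + 0.6571·2.0761] = 1.3118; exercise value = 0.0000 ≤ continuation, so V_0 = 1.3118

€1.31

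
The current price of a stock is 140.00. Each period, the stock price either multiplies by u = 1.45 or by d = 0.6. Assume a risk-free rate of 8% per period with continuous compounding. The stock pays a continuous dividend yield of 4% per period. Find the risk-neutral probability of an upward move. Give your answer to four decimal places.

Per-period risk-free factor R = e^0.08 = 1.0833; dividend-adjusted growth = e^(0.08−0.04) = 1.0408.
Risk-neutral probability p = (1.0408 − 0.6)/(1.45 − 0.6) = 0.4408/0.8500 = 0.5186

p = 0.5186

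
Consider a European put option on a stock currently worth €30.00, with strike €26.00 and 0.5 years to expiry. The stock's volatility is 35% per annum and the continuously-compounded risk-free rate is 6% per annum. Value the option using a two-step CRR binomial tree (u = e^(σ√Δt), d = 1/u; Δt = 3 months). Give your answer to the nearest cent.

€1.18

CRR parameters: u = e^(σ√Δt) = e^(0.35·√0.25) = 1.1912, d = 1/u = 0.8395
Per-period rate: rΔt = 0.06·0.25 = 0.015, so R = e^0.015 = 1.0151
Risk-neutral probability p = (e^0.015 − 0.8395)/(1.1912 − 0.8395) = 0.1757/0.3518 = 0.4993
Terminal stock prices: S_uu = 42.57, S_ud = 30, S_dd = 21.14
Terminal payoffs (K − S): max(-16.57, 0) = 0, max(-4, 0) = 0, max(4.859, 0) = 4.859
Node u (S = 35.74): V_u = e^(−0.015)·[0.4993·0.0000 + 0.5007·0.0000] = 0.0000
Node d (S = 25.18): V_d = e^(−0.015)·[0.4993·0.0000 + 0.5007·4.8594] = 2.3968
Node 0 (S = 30): V_0 = e^(−0.015)·[0.4993·0.0000 + 0.5007·2.3968] = 1.1821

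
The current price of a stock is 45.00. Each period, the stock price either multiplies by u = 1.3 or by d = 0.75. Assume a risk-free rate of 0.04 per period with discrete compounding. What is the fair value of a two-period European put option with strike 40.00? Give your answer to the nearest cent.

3.03

Risk-neutral probability p = (1 + 0.04 − 0.75)/(1.3 − 0.75) = 0.2900/0.5500 = 0.5273
Terminal stock prices: S_uu = 76.05, S_ud = 43.88, S_dd = 25.31
Terminal payoffs (K − S): max(-36.05, 0) = 0, max(-3.875, 0) = 0, max(14.69, 0) = 14.69
Node u (S = 58.5): V_u = 1/1.04·[0.5273·0.0000 + 0.4727·0.0000] = 0.0000
Node d (S = 33.75): V_d = 1/1.04·[0.5273·0.0000 + 0.4727·14.6875] = 6.6761
Node 0 (S = 45): V_0 = 1/1.04·[0.5273·0.0000 + 0.4727·6.6761] = 3.0346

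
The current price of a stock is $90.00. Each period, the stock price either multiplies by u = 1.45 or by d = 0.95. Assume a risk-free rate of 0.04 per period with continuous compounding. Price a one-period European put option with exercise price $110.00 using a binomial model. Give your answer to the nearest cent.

Risk-neutral probability p = (e^0.04 − 0.95)/(1.45 − 0.95) = 0.0908/0.5000 = 0.1816
Terminal stock prices: S_u = 130.5, S_d = 85.5
Terminal payoffs (K − S): max(-20.5, 0) = 0, max(24.5, 0) = 24.5
Node 0 (S = 90): V_0 = e^(−0.04)·[0.1816·0.0000 + 0.8184·24.5000] = 19.2641

$19.26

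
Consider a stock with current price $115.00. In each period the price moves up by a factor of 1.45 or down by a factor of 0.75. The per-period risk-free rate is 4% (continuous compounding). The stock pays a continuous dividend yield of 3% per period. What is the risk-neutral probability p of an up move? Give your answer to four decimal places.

Per-period risk-free factor R = e^0.04 = 1.0408; dividend-adjusted growth = e^(0.04−0.03) = 1.0101.
Risk-neutral probability p = (1.0101 − 0.75)/(1.45 − 0.75) = 0.2601/0.7000 = 0.3715

p = 0.3715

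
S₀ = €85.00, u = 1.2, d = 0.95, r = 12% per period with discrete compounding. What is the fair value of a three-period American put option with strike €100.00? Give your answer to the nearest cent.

Risk-neutral probability p = (1 + 0.12 − 0.95)/(1.2 − 0.95) = 0.1700/0.2500 = 0.6800
Terminal stock prices: S_uuu = 146.9, S_uud = 116.3, S_udd = 92.05, S_ddd = 72.88
Terminal payoffs (K − S): max(-46.88, 0) = 0, max(-16.28, 0) = 0, max(7.945, 0) = 7.945, max(27.12, 0) = 27.12
Node uu (S = 122.4): continuation = 1/1.12·[0.6800·0.0000 + 0.3200·0.0000] = 0.0000; exercise value = 0.0000 ≤ continuation, so V_uu = 0.0000
Node ud (S = 96.9): continuation = 1/1.12·[0.6800·0.0000 + 0.3200·7.9450] = 2.2700; exercise value = 3.1000 > continuation, so V_ud = 3.1000 (exercise)
Node dd (S = 76.71): continuation = 1/1.12·[0.6800·7.9450 + 0.3200·27.1231] = 12.5732; exercise value = 23.2875 > continuation, so V_dd = 23.2875 (exercise)
Node u (S = 102): continuation = 1/1.12·[0.6800·0.0000 + 0.3200·3.1000] = 0.8857; exercise value = 0.0000 ≤ continuation, so V_u = 0.8857
Node d (S = 80.75): continuation = 1/1.12·[0.6800·3.1000 + 0.3200·23.2875] = 8.5357; exercise value = 19.2500 > continuation, so V_d = 19.2500 (exercise)
Node 0 (S = 85): continuation = 1/1.12·[0.6800·0.8857 + 0.3200·19.2500] = 6.0378; exercise value = 15.0000 > continuation, so V_0 = 15.0000 (exercise)

€15.00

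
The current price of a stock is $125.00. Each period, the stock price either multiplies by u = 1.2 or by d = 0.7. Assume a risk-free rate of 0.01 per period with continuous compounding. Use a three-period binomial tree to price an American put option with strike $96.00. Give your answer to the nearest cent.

$8.82

Risk-neutral probability p = (e^0.01 − 0.7)/(1.2 − 0.7) = 0.3101/0.5000 = 0.6201
Terminal stock prices: S_uuu = 216, S_uud = 126, S_udd = 73.5, S_ddd = 42.87
Terminal payoffs (K − S): max(-120, 0) = 0, max(-30, 0) = 0, max(22.5, 0) = 22.5, max(53.13, 0) = 53.13
Node uu (S = 180): continuation = e^(−0.01)·[0.6201·0.0000 + 0.3799·0.0000] = 0.0000; exercise value = 0.0000 ≤ continuation, so V_uu = 0.0000
Node ud (S = 105): continuation = e^(−0.01)·[0.6201·0.0000 + 0.3799·22.5000] = 8.4627; exercise value = 0.0000 ≤ continuation, so V_ud = 8.4627
Node dd (S = 61.25): continuation = e^(−0.01)·[0.6201·22.5000 + 0.3799·53.1250] = 33.7948; exercise value = 34.7500 > continuation, so V_dd = 34.7500 (exercise)
Node u (S = 150): continuation = e^(−0.01)·[0.6201·0.0000 + 0.3799·8.4627] = 3.1830; exercise value = 0.0000 ≤ continuation, so V_u = 3.1830
Node d (S = 87.5): continuation = e^(−0.01)·[0.6201·8.4627 + 0.3799·34.7500] = 18.2657; exercise value = 8.5000 ≤ continuation, so V_d = 18.2657
Node 0 (S = 125): continuation = e^(−0.01)·[0.6201·3.1830 + 0.3799·18.2657] = 8.8242; exercise value = 0.0000 ≤ continuation, so V_0 = 8.8242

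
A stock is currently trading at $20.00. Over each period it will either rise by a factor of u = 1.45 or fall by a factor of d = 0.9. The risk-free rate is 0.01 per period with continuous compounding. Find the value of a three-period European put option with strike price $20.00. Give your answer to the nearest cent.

$2.69

Risk-neutral probability p = (e^0.01 − 0.9)/(1.45 − 0.9) = 0.1101/0.5500 = 0.2001
Terminal stock prices: S_uuu = 60.97, S_uud = 37.84, S_udd = 23.49, S_ddd = 14.58
Terminal payoffs (K − S): max(-40.97, 0) = 0, max(-17.84, 0) = 0, max(-3.49, 0) = 0, max(5.42, 0) = 5.42
Node uu (S = 42.05): V_uu = e^(−0.01)·[0.2001·0.0000 + 0.7999·0.0000] = 0.0000
Node ud (S = 26.1): V_ud = e^(−0.01)·[0.2001·0.0000 + 0.7999·0.0000] = 0.0000
Node dd (S = 16.2): V_dd = e^(−0.01)·[0.2001·0.0000 + 0.7999·5.4200] = 4.2924
Node u (S = 29): V_u = e^(−0.01)·[0.2001·0.0000 + 0.7999·0.0000] = 0.0000
Node d (S = 18): V_d = e^(−0.01)·[0.2001·0.0000 + 0.7999·4.2924] = 3.3993
Node 0 (S = 20): V_0 = e^(−0.01)·[0.2001·0.0000 + 0.7999·3.3993] = 2.6921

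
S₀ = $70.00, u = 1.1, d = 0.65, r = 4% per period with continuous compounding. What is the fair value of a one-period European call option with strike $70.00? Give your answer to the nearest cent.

$5.84

Risk-neutral probability p = (e^0.04 − 0.65)/(1.1 − 0.65) = 0.3908/0.4500 = 0.8685
Terminal stock prices: S_u = 77, S_d = 45.5
Terminal payoffs (S − K): max(7, 0) = 7, max(-24.5, 0) = 0
Node 0 (S = 70): V_0 = e^(−0.04)·[0.8685·7.0000 + 0.1315·0.0000] = 5.8409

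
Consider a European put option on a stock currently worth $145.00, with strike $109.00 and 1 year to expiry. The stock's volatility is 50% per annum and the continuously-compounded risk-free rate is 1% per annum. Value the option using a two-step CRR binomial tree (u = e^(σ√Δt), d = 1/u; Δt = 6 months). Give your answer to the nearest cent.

CRR parameters: u = e^(σ√Δt) = e^(0.5·√0.5) = 1.4241, d = 1/u = 0.7022
Per-period rate: rΔt = 0.01·0.5 = 0.005, so R = e^0.005 = 1.0050
Risk-neutral probability p = (e^0.005 − 0.7022)/(1.4241 − 0.7022) = 0.3028/0.7219 = 0.4195
Terminal stock prices: S_uu = 294.1, S_ud = 145, S_dd = 71.49
Terminal payoffs (K − S): max(-185.1, 0) = 0, max(-36, 0) = 0, max(37.51, 0) = 37.51
Node u (S = 206.5): V_u = e^(−0.005)·[0.4195·0.0000 + 0.5805·0.0000] = 0.0000
Node d (S = 101.8): V_d = e^(−0.005)·[0.4195·0.0000 + 0.5805·37.5050] = 21.6644
Node 0 (S = 145): V_0 = e^(−0.005)·[0.4195·0.0000 + 0.5805·21.6644] = 12.5142

$12.51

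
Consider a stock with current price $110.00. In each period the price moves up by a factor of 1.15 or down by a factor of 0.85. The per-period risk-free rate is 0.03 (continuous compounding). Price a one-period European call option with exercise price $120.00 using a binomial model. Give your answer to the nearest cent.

Risk-neutral probability p = (e^0.03 − 0.85)/(1.15 − 0.85) = 0.1805/0.3000 = 0.6015
Terminal stock prices: S_u = 126.5, S_d = 93.5
Terminal payoffs (S − K): max(6.5, 0) = 6.5, max(-26.5, 0) = 0
Node 0 (S = 110): V_0 = e^(−0.03)·[0.6015·6.5000 + 0.3985·0.0000] = 3.7943

$3.79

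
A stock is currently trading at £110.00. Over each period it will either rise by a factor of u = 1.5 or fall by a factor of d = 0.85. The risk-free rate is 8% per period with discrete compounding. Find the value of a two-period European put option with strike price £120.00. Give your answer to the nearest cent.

£14.51

Risk-neutral probability p = (1 + 0.08 − 0.85)/(1.5 − 0.85) = 0.2300/0.6500 = 0.3538
Terminal stock prices: S_uu = 247.5, S_ud = 140.2, S_dd = 79.47
Terminal payoffs (K − S): max(-127.5, 0) = 0, max(-20.25, 0) = 0, max(40.53, 0) = 40.53
Node u (S = 165): V_u = 1/1.08·[0.3538·0.0000 + 0.6462·0.0000] = 0.0000
Node d (S = 93.5): V_d = 1/1.08·[0.3538·0.0000 + 0.6462·40.5250] = 24.2457
Node 0 (S = 110): V_0 = 1/1.08·[0.3538·0.0000 + 0.6462·24.2457] = 14.5060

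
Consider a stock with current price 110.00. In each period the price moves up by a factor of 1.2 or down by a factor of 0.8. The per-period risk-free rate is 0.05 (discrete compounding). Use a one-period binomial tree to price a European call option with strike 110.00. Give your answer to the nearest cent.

13.10

Risk-neutral probability p = (1 + 0.05 − 0.8)/(1.2 − 0.8) = 0.2500/0.4000 = 0.6250
Terminal stock prices: S_u = 132, S_d = 88
Terminal payoffs (S − K): max(22, 0) = 22, max(-22, 0) = 0
Node 0 (S = 110): V_0 = 1/1.05·[0.6250·22.0000 + 0.3750·0.0000] = 13.0952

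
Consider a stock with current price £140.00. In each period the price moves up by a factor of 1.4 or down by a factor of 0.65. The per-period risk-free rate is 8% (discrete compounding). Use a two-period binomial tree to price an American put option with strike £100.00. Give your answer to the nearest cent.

Risk-neutral probability p = (1 + 0.08 − 0.65)/(1.4 − 0.65) = 0.4300/0.7500 = 0.5733
Terminal stock prices: S_uu = 274.4, S_ud = 127.4, S_dd = 59.15
Terminal payoffs (K − S): max(-174.4, 0) = 0, max(-27.4, 0) = 0, max(40.85, 0) = 40.85
Node u (S = 196): continuation = 1/1.08·[0.5733·0.0000 + 0.4267·0.0000] = 0.0000; exercise value = 0.0000 ≤ continuation, so V_u = 0.0000
Node d (S = 91): continuation = 1/1.08·[0.5733·0.0000 + 0.4267·40.8500] = 16.1383; exercise value = 9.0000 ≤ continuation, so V_d = 16.1383
Node 0 (S = 140): continuation = 1/1.08·[0.5733·0.0000 + 0.4267·16.1383] = 6.3756; exercise value = 0.0000 ≤ continuation, so V_0 = 6.3756

£6.38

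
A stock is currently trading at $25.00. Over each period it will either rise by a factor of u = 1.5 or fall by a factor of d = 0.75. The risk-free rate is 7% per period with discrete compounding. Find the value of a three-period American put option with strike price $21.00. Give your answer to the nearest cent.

Risk-neutral probability p = (1 + 0.07 − 0.75)/(1.5 − 0.75) = 0.3200/0.7500 = 0.4267
Terminal stock prices: S_uuu = 84.38, S_uud = 42.19, S_udd = 21.09, S_ddd = 10.55
Terminal payoffs (K − S): max(-63.38, 0) = 0, max(-21.19, 0) = 0, max(-0.09375, 0) = 0, max(10.45, 0) = 10.45
Node uu (S = 56.25): continuation = 1/1.07·[0.4267·0.0000 + 0.5733·0.0000] = 0.0000; exercise value = 0.0000 ≤ continuation, so V_uu = 0.0000
Node ud (S = 28.12): continuation = 1/1.07·[0.4267·0.0000 + 0.5733·0.0000] = 0.0000; exercise value = 0.0000 ≤ continuation, so V_ud = 0.0000
Node dd (S = 14.06): continuation = 1/1.07·[0.4267·0.0000 + 0.5733·10.4531] = 5.6011; exercise value = 6.9375 > continuation, so V_dd = 6.9375 (exercise)
Node u (S = 37.5): continuation = 1/1.07·[0.4267·0.0000 + 0.5733·0.0000] = 0.0000; exercise value = 0.0000 ≤ continuation, so V_u = 0.0000
Node d (S = 18.75): continuation = 1/1.07·[0.4267·0.0000 + 0.5733·6.9375] = 3.7173; exercise value = 2.2500 ≤ continuation, so V_d = 3.7173
Node 0 (S = 25): continuation = 1/1.07·[0.4267·0.0000 + 0.5733·3.7173] = 1.9918; exercise value = 0.0000 ≤ continuation, so V_0 = 1.9918

$1.99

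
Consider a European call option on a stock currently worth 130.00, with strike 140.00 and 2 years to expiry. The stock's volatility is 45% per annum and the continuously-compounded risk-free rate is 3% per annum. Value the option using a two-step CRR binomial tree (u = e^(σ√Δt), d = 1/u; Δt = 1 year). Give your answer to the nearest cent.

30.16

CRR parameters: u = e^(σ√Δt) = e^(0.45·√1) = 1.5683, d = 1/u = 0.6376
Per-period rate: rΔt = 0.03·1 = 0.03, so R = e^0.03 = 1.0305
Risk-neutral probability p = (e^0.03 − 0.6376)/(1.5683 − 0.6376) = 0.3928/0.9307 = 0.4221
Terminal stock prices: S_uu = 319.7, S_ud = 130, S_dd = 52.85
Terminal payoffs (S − K): max(179.7, 0) = 179.7, max(-10, 0) = 0, max(-87.15, 0) = 0
Node u (S = 203.9): V_u = e^(−0.03)·[0.4221·179.7484 + 0.5779·0.0000] = 73.6266
Node d (S = 82.89): V_d = e^(−0.03)·[0.4221·0.0000 + 0.5779·0.0000] = 0.0000
Node 0 (S = 130): V_0 = e^(−0.03)·[0.4221·73.6266 + 0.5779·0.0000] = 30.1581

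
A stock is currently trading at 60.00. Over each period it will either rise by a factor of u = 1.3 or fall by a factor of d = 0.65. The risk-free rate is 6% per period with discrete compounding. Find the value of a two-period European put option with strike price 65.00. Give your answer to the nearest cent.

Risk-neutral probability p = (1 + 0.06 − 0.65)/(1.3 − 0.65) = 0.4100/0.6500 = 0.6308
Terminal stock prices: S_uu = 101.4, S_ud = 50.7, S_dd = 25.35
Terminal payoffs (K − S): max(-36.4, 0) = 0, max(14.3, 0) = 14.3, max(39.65, 0) = 39.65
Node u (S = 78): V_u = 1/1.06·[0.6308·0.0000 + 0.3692·14.3000] = 4.9811
Node d (S = 39): V_d = 1/1.06·[0.6308·14.3000 + 0.3692·39.6500] = 22.3208
Node 0 (S = 60): V_0 = 1/1.06·[0.6308·4.9811 + 0.3692·22.3208] = 10.7391

10.74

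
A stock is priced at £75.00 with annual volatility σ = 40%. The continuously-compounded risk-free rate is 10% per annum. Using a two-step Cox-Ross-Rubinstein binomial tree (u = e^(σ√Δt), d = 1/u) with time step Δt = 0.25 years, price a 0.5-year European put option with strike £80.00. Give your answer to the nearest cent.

CRR parameters: u = e^(σ√Δt) = e^(0.4·√0.25) = 1.2214, d = 1/u = 0.8187
Per-period rate: rΔt = 0.1·0.25 = 0.025, so R = e^0.025 = 1.0253
Risk-neutral probability p = (e^0.025 − 0.8187)/(1.2214 − 0.8187) = 0.2066/0.4027 = 0.5130
Terminal stock prices: S_uu = 111.9, S_ud = 75, S_dd = 50.27
Terminal payoffs (K − S): max(-31.89, 0) = 0, max(5, 0) = 5, max(29.73, 0) = 29.73
Node u (S = 91.61): V_u = e^(−0.025)·[0.5130·0.0000 + 0.4870·5.0000] = 2.3747
Node d (S = 61.4): V_d = e^(−0.025)·[0.5130·5.0000 + 0.4870·29.7260] = 16.6200
Node 0 (S = 75): V_0 = e^(−0.025)·[0.5130·2.3747 + 0.4870·16.6200] = 9.0818

£9.08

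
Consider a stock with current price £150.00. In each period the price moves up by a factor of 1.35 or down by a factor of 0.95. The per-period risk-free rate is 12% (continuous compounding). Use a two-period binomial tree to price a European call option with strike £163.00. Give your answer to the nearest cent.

Risk-neutral probability p = (e^0.12 − 0.95)/(1.35 − 0.95) = 0.1775/0.4000 = 0.4437
Terminal stock prices: S_uu = 273.4, S_ud = 192.4, S_dd = 135.4
Terminal payoffs (S − K): max(110.4, 0) = 110.4, max(29.38, 0) = 29.38, max(-27.62, 0) = 0
Node u (S = 202.5): V_u = e^(−0.12)·[0.4437·110.3750 + 0.5563·29.3750] = 57.9320
Node d (S = 142.5): V_d = e^(−0.12)·[0.4437·29.3750 + 0.5563·0.0000] = 11.5609
Node 0 (S = 150): V_0 = e^(−0.12)·[0.4437·57.9320 + 0.5563·11.5609] = 28.5036

£28.50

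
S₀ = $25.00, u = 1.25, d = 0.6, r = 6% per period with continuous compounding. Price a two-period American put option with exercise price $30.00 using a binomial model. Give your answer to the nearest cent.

$6.14

Risk-neutral probability p = (e^0.06 − 0.6)/(1.25 − 0.6) = 0.4618/0.6500 = 0.7105
Terminal stock prices: S_uu = 39.06, S_ud = 18.75, S_dd = 9
Terminal payoffs (K − S): max(-9.062, 0) = 0, max(11.25, 0) = 11.25, max(21, 0) = 21
Node u (S = 31.25): continuation = e^(−0.06)·[0.7105·0.0000 + 0.2895·11.2500] = 3.0670; exercise value = 0.0000 ≤ continuation, so V_u = 3.0670
Node d (S = 15): continuation = e^(−0.06)·[0.7105·11.2500 + 0.2895·21.0000] = 13.2529; exercise value = 15.0000 > continuation, so V_d = 15.0000 (exercise)
Node 0 (S = 25): continuation = e^(−0.06)·[0.7105·3.0670 + 0.2895·15.0000] = 6.1416; exercise value = 5.0000 ≤ continuation, so V_0 = 6.1416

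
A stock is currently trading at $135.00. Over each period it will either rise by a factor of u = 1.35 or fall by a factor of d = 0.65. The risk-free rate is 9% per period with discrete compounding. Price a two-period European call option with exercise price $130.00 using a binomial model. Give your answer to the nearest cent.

Risk-neutral probability p = (1 + 0.09 − 0.65)/(1.35 − 0.65) = 0.4400/0.7000 = 0.6286
Terminal stock prices: S_uu = 246, S_ud = 118.5, S_dd = 57.04
Terminal payoffs (S − K): max(116, 0) = 116, max(-11.54, 0) = 0, max(-72.96, 0) = 0
Node u (S = 182.2): V_u = 1/1.09·[0.6286·116.0375 + 0.3714·0.0000] = 66.9155
Node d (S = 87.75): V_d = 1/1.09·[0.6286·0.0000 + 0.3714·0.0000] = 0.0000
Node 0 (S = 135): V_0 = 1/1.09·[0.6286·66.9155 + 0.3714·0.0000] = 38.5882

$38.59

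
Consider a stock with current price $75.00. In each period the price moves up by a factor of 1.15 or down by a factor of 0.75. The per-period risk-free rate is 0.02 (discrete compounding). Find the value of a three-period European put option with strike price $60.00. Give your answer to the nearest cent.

Risk-neutral probability p = (1 + 0.02 − 0.75)/(1.15 − 0.75) = 0.2700/0.4000 = 0.6750
Terminal stock prices: S_uuu = 114.1, S_uud = 74.39, S_udd = 48.52, S_ddd = 31.64
Terminal payoffs (K − S): max(-54.07, 0) = 0, max(-14.39, 0) = 0, max(11.48, 0) = 11.48, max(28.36, 0) = 28.36
Node uu (S = 99.19): V_uu = 1/1.02·[0.6750·0.0000 + 0.3250·0.0000] = 0.0000
Node ud (S = 64.69): V_ud = 1/1.02·[0.6750·0.0000 + 0.3250·11.4844] = 3.6592
Node dd (S = 42.19): V_dd = 1/1.02·[0.6750·11.4844 + 0.3250·28.3594] = 16.6360
Node u (S = 86.25): V_u = 1/1.02·[0.6750·0.0000 + 0.3250·3.6592] = 1.1659
Node d (S = 56.25): V_d = 1/1.02·[0.6750·3.6592 + 0.3250·16.6360] = 7.7222
Node 0 (S = 75): V_0 = 1/1.02·[0.6750·1.1659 + 0.3250·7.7222] = 3.2321

$3.23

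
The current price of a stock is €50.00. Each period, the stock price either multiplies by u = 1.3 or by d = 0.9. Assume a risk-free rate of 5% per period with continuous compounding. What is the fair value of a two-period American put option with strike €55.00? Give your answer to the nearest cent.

Risk-neutral probability p = (e^0.05 − 0.9)/(1.3 − 0.9) = 0.1513/0.4000 = 0.3782
Terminal stock prices: S_uu = 84.5, S_ud = 58.5, S_dd = 40.5
Terminal payoffs (K − S): max(-29.5, 0) = 0, max(-3.5, 0) = 0, max(14.5, 0) = 14.5
Node u (S = 65): continuation = e^(−0.05)·[0.3782·0.0000 + 0.6218·0.0000] = 0.0000; exercise value = 0.0000 ≤ continuation, so V_u = 0.0000
Node d (S = 45): continuation = e^(−0.05)·[0.3782·0.0000 + 0.6218·14.5000] = 8.5767; exercise value = 10.0000 > continuation, so V_d = 10.0000 (exercise)
Node 0 (S = 50): continuation = e^(−0.05)·[0.3782·0.0000 + 0.6218·10.0000] = 5.9150; exercise value = 5.0000 ≤ continuation, so V_0 = 5.9150

€5.91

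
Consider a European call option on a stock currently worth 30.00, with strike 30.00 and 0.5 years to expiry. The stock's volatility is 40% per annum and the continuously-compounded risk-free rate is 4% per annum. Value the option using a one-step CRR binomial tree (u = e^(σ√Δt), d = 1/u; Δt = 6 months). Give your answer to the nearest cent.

CRR parameters: u = e^(σ√Δt) = e^(0.4·√0.5) = 1.3269, d = 1/u = 0.7536
Per-period rate: rΔt = 0.04·0.5 = 0.02, so R = e^0.02 = 1.0202
Risk-neutral probability p = (e^0.02 − 0.7536)/(1.3269 − 0.7536) = 0.2666/0.5733 = 0.4650
Terminal stock prices: S_u = 39.81, S_d = 22.61
Terminal payoffs (S − K): max(9.807, 0) = 9.807, max(-7.391, 0) = 0
Node 0 (S = 30): V_0 = e^(−0.02)·[0.4650·9.8069 + 0.5350·0.0000] = 4.4699

4.47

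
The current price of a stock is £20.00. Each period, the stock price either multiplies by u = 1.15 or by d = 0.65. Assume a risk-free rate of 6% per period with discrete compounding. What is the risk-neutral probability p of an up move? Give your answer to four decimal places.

p = 0.8200

Risk-neutral probability p = (1 + 0.06 − 0.65)/(1.15 − 0.65) = 0.4100/0.5000 = 0.8200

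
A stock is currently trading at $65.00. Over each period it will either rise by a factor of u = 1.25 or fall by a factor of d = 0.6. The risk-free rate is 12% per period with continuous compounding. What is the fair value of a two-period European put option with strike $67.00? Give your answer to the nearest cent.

$5.61

Risk-neutral probability p = (e^0.12 − 0.6)/(1.25 − 0.6) = 0.5275/0.6500 = 0.8115
Terminal stock prices: S_uu = 101.6, S_ud = 48.75, S_dd = 23.4
Terminal payoffs (K − S): max(-34.56, 0) = 0, max(18.25, 0) = 18.25, max(43.6, 0) = 43.6
Node u (S = 81.25): V_u = e^(−0.12)·[0.8115·0.0000 + 0.1885·18.2500] = 3.0506
Node d (S = 39): V_d = e^(−0.12)·[0.8115·18.2500 + 0.1885·43.6000] = 20.4237
Node 0 (S = 65): V_0 = e^(−0.12)·[0.8115·3.0506 + 0.1885·20.4237] = 5.6096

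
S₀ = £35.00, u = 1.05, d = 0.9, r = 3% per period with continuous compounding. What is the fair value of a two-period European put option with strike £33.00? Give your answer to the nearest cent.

Risk-neutral probability p = (e^0.03 − 0.9)/(1.05 − 0.9) = 0.1305/0.1500 = 0.8697
Terminal stock prices: S_uu = 38.59, S_ud = 33.08, S_dd = 28.35
Terminal payoffs (K − S): max(-5.587, 0) = 0, max(-0.075, 0) = 0, max(4.65, 0) = 4.65
Node u (S = 36.75): V_u = e^(−0.03)·[0.8697·0.0000 + 0.1303·0.0000] = 0.0000
Node d (S = 31.5): V_d = e^(−0.03)·[0.8697·0.0000 + 0.1303·4.6500] = 0.5880
Node 0 (S = 35): V_0 = e^(−0.03)·[0.8697·0.0000 + 0.1303·0.5880] = 0.0744

£0.07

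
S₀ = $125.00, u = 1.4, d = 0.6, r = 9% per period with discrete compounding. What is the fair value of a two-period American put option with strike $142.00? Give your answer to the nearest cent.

Risk-neutral probability p = (1 + 0.09 − 0.6)/(1.4 − 0.6) = 0.4900/0.8000 = 0.6125
Terminal stock prices: S_uu = 245, S_ud = 105, S_dd = 45
Terminal payoffs (K − S): max(-103, 0) = 0, max(37, 0) = 37, max(97, 0) = 97
Node u (S = 175): continuation = 1/1.09·[0.6125·0.0000 + 0.3875·37.0000] = 13.1537; exercise value = 0.0000 ≤ continuation, so V_u = 13.1537
Node d (S = 75): continuation = 1/1.09·[0.6125·37.0000 + 0.3875·97.0000] = 55.2752; exercise value = 67.0000 > continuation, so V_d = 67.0000 (exercise)
Node 0 (S = 125): continuation = 1/1.09·[0.6125·13.1537 + 0.3875·67.0000] = 31.2102; exercise value = 17.0000 ≤ continuation, so V_0 = 31.2102

$31.21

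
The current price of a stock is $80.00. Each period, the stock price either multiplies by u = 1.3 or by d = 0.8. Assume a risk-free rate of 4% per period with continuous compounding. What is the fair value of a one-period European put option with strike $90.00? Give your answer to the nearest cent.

Risk-neutral probability p = (e^0.04 − 0.8)/(1.3 − 0.8) = 0.2408/0.5000 = 0.4816
Terminal stock prices: S_u = 104, S_d = 64
Terminal payoffs (K − S): max(-14, 0) = 0, max(26, 0) = 26
Node 0 (S = 80): V_0 = e^(−0.04)·[0.4816·0.0000 + 0.5184·26.0000] = 12.9494

$12.95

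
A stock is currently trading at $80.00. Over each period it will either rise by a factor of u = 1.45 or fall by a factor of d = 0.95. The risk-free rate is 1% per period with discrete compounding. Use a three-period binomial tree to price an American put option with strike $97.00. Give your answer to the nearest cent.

Risk-neutral probability p = (1 + 0.01 − 0.95)/(1.45 − 0.95) = 0.0600/0.5000 = 0.1200
Terminal stock prices: S_uuu = 243.9, S_uud = 159.8, S_udd = 104.7, S_ddd = 68.59
Terminal payoffs (K − S): max(-146.9, 0) = 0, max(-62.79, 0) = 0, max(-7.69, 0) = 0, max(28.41, 0) = 28.41
Node uu (S = 168.2): continuation = 1/1.01·[0.1200·0.0000 + 0.8800·0.0000] = 0.0000; exercise value = 0.0000 ≤ continuation, so V_uu = 0.0000
Node ud (S = 110.2): continuation = 1/1.01·[0.1200·0.0000 + 0.8800·0.0000] = 0.0000; exercise value = 0.0000 ≤ continuation, so V_ud = 0.0000
Node dd (S = 72.2): continuation = 1/1.01·[0.1200·0.0000 + 0.8800·28.4100] = 24.7533; exercise value = 24.8000 > continuation, so V_dd = 24.8000 (exercise)
Node u (S = 116): continuation = 1/1.01·[0.1200·0.0000 + 0.8800·0.0000] = 0.0000; exercise value = 0.0000 ≤ continuation, so V_u = 0.0000
Node d (S = 76): continuation = 1/1.01·[0.1200·0.0000 + 0.8800·24.8000] = 21.6079; exercise value = 21.0000 ≤ continuation, so V_d = 21.6079
Node 0 (S = 80): continuation = 1/1.01·[0.1200·0.0000 + 0.8800·21.6079] = 18.8267; exercise value = 17.0000 ≤ continuation, so V_0 = 18.8267

$18.83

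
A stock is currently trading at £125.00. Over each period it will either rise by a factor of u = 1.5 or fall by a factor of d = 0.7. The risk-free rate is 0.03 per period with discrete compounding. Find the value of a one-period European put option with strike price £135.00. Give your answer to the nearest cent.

Risk-neutral probability p = (1 + 0.03 − 0.7)/(1.5 − 0.7) = 0.3300/0.8000 = 0.4125
Terminal stock prices: S_u = 187.5, S_d = 87.5
Terminal payoffs (K − S): max(-52.5, 0) = 0, max(47.5, 0) = 47.5
Node 0 (S = 125): V_0 = 1/1.03·[0.4125·0.0000 + 0.5875·47.5000] = 27.0934

£27.09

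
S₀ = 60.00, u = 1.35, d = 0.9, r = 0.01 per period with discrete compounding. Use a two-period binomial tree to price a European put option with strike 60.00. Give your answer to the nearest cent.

Risk-neutral probability p = (1 + 0.01 − 0.9)/(1.35 − 0.9) = 0.1100/0.4500 = 0.2444
Terminal stock prices: S_uu = 109.4, S_ud = 72.9, S_dd = 48.6
Terminal payoffs (K − S): max(-49.35, 0) = 0, max(-12.9, 0) = 0, max(11.4, 0) = 11.4
Node u (S = 81): V_u = 1/1.01·[0.2444·0.0000 + 0.7556·0.0000] = 0.0000
Node d (S = 54): V_d = 1/1.01·[0.2444·0.0000 + 0.7556·11.4000] = 8.5281
Node 0 (S = 60): V_0 = 1/1.01·[0.2444·0.0000 + 0.7556·8.5281] = 6.3796

6.38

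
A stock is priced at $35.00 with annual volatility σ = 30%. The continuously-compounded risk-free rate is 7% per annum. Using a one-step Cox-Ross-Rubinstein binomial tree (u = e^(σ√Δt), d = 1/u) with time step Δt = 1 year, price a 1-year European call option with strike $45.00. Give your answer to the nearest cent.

CRR parameters: u = e^(σ√Δt) = e^(0.3·√1) = 1.3499, d = 1/u = 0.7408
Per-period rate: rΔt = 0.07·1 = 0.07, so R = e^0.07 = 1.0725
Risk-neutral probability p = (e^0.07 − 0.7408)/(1.3499 − 0.7408) = 0.3317/0.6090 = 0.5446
Terminal stock prices: S_u = 47.25, S_d = 25.93
Terminal payoffs (S − K): max(2.245, 0) = 2.245, max(-19.07, 0) = 0
Node 0 (S = 35): V_0 = e^(−0.07)·[0.5446·2.2451 + 0.4554·0.0000] = 1.1400

$1.14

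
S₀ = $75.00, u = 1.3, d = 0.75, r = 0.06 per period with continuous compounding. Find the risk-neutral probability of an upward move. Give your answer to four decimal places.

Risk-neutral probability p = (e^0.06 − 0.75)/(1.3 − 0.75) = 0.3118/0.5500 = 0.5670

p = 0.5670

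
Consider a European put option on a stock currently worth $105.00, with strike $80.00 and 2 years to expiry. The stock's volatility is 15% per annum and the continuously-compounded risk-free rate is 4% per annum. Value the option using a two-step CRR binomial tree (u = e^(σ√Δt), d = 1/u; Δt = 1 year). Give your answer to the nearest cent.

$0.33

CRR parameters: u = e^(σ√Δt) = e^(0.15·√1) = 1.1618, d = 1/u = 0.8607
Per-period rate: rΔt = 0.04·1 = 0.04, so R = e^0.04 = 1.0408
Risk-neutral probability p = (e^0.04 − 0.8607)/(1.1618 − 0.8607) = 0.1801/0.3011 = 0.5981
Terminal stock prices: S_uu = 141.7, S_ud = 105, S_dd = 77.79
Terminal payoffs (K − S): max(-61.74, 0) = 0, max(-25, 0) = 0, max(2.214, 0) = 2.214
Node u (S = 122): V_u = e^(−0.04)·[0.5981·0.0000 + 0.4019·0.0000] = 0.0000
Node d (S = 90.37): V_d = e^(−0.04)·[0.5981·0.0000 + 0.4019·2.2141] = 0.8550
Node 0 (S = 105): V_0 = e^(−0.04)·[0.5981·0.0000 + 0.4019·0.8550] = 0.3301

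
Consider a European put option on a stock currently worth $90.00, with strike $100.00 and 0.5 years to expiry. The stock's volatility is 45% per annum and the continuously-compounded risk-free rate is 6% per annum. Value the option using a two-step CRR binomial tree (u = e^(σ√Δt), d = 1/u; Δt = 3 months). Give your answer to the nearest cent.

$16.14

CRR parameters: u = e^(σ√Δt) = e^(0.45·√0.25) = 1.2523, d = 1/u = 0.7985
Per-period rate: rΔt = 0.06·0.25 = 0.015, so R = e^0.015 = 1.0151
Risk-neutral probability p = (e^0.015 − 0.7985)/(1.2523 − 0.7985) = 0.2166/0.4538 = 0.4773
Terminal stock prices: S_uu = 141.1, S_ud = 90, S_dd = 57.39
Terminal payoffs (K − S): max(-41.15, 0) = 0, max(10, 0) = 10, max(42.61, 0) = 42.61
Node u (S = 112.7): V_u = e^(−0.015)·[0.4773·0.0000 + 0.5227·10.0000] = 5.1493
Node d (S = 71.87): V_d = e^(−0.015)·[0.4773·10.0000 + 0.5227·42.6135] = 26.6447
Node 0 (S = 90): V_0 = e^(−0.015)·[0.4773·5.1493 + 0.5227·26.6447] = 16.1413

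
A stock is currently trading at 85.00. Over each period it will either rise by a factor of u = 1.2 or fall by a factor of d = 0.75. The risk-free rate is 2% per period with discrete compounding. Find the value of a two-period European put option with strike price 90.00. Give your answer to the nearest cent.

12.72

Risk-neutral probability p = (1 + 0.02 − 0.75)/(1.2 − 0.75) = 0.2700/0.4500 = 0.6000
Terminal stock prices: S_uu = 122.4, S_ud = 76.5, S_dd = 47.81
Terminal payoffs (K − S): max(-32.4, 0) = 0, max(13.5, 0) = 13.5, max(42.19, 0) = 42.19
Node u (S = 102): V_u = 1/1.02·[0.6000·0.0000 + 0.4000·13.5000] = 5.2941
Node d (S = 63.75): V_d = 1/1.02·[0.6000·13.5000 + 0.4000·42.1875] = 24.4853
Node 0 (S = 85): V_0 = 1/1.02·[0.6000·5.2941 + 0.4000·24.4853] = 12.7163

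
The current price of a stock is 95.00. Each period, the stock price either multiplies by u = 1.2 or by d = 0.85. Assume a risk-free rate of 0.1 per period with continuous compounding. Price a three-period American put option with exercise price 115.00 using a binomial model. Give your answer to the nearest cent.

Risk-neutral probability p = (e^0.1 − 0.85)/(1.2 − 0.85) = 0.2552/0.3500 = 0.7291
Terminal stock prices: S_uuu = 164.2, S_uud = 116.3, S_udd = 82.36, S_ddd = 58.34
Terminal payoffs (K − S): max(-49.16, 0) = 0, max(-1.28, 0) = 0, max(32.64, 0) = 32.64, max(56.66, 0) = 56.66
Node uu (S = 136.8): continuation = e^(−0.1)·[0.7291·0.0000 + 0.2709·0.0000] = 0.0000; exercise value = 0.0000 ≤ continuation, so V_uu = 0.0000
Node ud (S = 96.9): continuation = e^(−0.1)·[0.7291·0.0000 + 0.2709·32.6350] = 8.0007; exercise value = 18.1000 > continuation, so V_ud = 18.1000 (exercise)
Node dd (S = 68.64): continuation = e^(−0.1)·[0.7291·32.6350 + 0.2709·56.6581] = 35.4188; exercise value = 46.3625 > continuation, so V_dd = 46.3625 (exercise)
Node u (S = 114): continuation = e^(−0.1)·[0.7291·0.0000 + 0.2709·18.1000] = 4.4373; exercise value = 1.0000 ≤ continuation, so V_u = 4.4373
Node d (S = 80.75): continuation = e^(−0.1)·[0.7291·18.1000 + 0.2709·46.3625] = 23.3063; exercise value = 34.2500 > continuation, so V_d = 34.2500 (exercise)
Node 0 (S = 95): continuation = e^(−0.1)·[0.7291·4.4373 + 0.2709·34.2500] = 11.3238; exercise value = 20.0000 > continuation, so V_0 = 20.0000 (exercise)

20.00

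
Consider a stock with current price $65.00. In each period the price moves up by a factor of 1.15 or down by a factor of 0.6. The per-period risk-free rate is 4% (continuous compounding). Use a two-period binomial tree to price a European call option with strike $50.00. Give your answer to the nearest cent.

Risk-neutral probability p = (e^0.04 − 0.6)/(1.15 − 0.6) = 0.4408/0.5500 = 0.8015
Terminal stock prices: S_uu = 85.96, S_ud = 44.85, S_dd = 23.4
Terminal payoffs (S − K): max(35.96, 0) = 35.96, max(-5.15, 0) = 0, max(-26.6, 0) = 0
Node u (S = 74.75): V_u = e^(−0.04)·[0.8015·35.9625 + 0.1985·0.0000] = 27.6928
Node d (S = 39): V_d = e^(−0.04)·[0.8015·0.0000 + 0.1985·0.0000] = 0.0000
Node 0 (S = 65): V_0 = e^(−0.04)·[0.8015·27.6928 + 0.1985·0.0000] = 21.3248

$21.32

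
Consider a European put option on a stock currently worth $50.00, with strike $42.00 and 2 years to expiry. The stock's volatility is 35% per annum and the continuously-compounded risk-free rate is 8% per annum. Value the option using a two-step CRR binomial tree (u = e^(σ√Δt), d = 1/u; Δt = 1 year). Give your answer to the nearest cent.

$3.23

CRR parameters: u = e^(σ√Δt) = e^(0.35·√1) = 1.4191, d = 1/u = 0.7047
Per-period rate: rΔt = 0.08·1 = 0.08, so R = e^0.08 = 1.0833
Risk-neutral probability p = (e^0.08 − 0.7047)/(1.4191 − 0.7047) = 0.3786/0.7144 = 0.5300
Terminal stock prices: S_uu = 100.7, S_ud = 50, S_dd = 24.83
Terminal payoffs (K − S): max(-58.69, 0) = 0, max(-8, 0) = 0, max(17.17, 0) = 17.17
Node u (S = 70.95): V_u = e^(−0.08)·[0.5300·0.0000 + 0.4700·0.0000] = 0.0000
Node d (S = 35.23): V_d = e^(−0.08)·[0.5300·0.0000 + 0.4700·17.1707] = 7.4503
Node 0 (S = 50): V_0 = e^(−0.08)·[0.5300·0.0000 + 0.4700·7.4503] = 3.2326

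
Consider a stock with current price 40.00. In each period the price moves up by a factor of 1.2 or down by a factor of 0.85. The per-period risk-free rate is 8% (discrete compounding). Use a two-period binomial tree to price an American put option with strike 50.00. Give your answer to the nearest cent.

10.00

Risk-neutral probability p = (1 + 0.08 − 0.85)/(1.2 − 0.85) = 0.2300/0.3500 = 0.6571
Terminal stock prices: S_uu = 57.6, S_ud = 40.8, S_dd = 28.9
Terminal payoffs (K − S): max(-7.6, 0) = 0, max(9.2, 0) = 9.2, max(21.1, 0) = 21.1
Node u (S = 48): continuation = 1/1.08·[0.6571·0.0000 + 0.3429·9.2000] = 2.9206; exercise value = 2.0000 ≤ continuation, so V_u = 2.9206
Node d (S = 34): continuation = 1/1.08·[0.6571·9.2000 + 0.3429·21.1000] = 12.2963; exercise value = 16.0000 > continuation, so V_d = 16.0000 (exercise)
Node 0 (S = 40): continuation = 1/1.08·[0.6571·2.9206 + 0.3429·16.0000] = 6.8565; exercise value = 10.0000 > continuation, so V_0 = 10.0000 (exercise)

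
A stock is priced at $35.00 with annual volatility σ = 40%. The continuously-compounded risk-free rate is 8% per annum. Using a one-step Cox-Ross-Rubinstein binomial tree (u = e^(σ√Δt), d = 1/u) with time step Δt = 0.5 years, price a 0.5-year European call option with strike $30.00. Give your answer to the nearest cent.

CRR parameters: u = e^(σ√Δt) = e^(0.4·√0.5) = 1.3269, d = 1/u = 0.7536
Per-period rate: rΔt = 0.08·0.5 = 0.04, so R = e^0.04 = 1.0408
Risk-neutral probability p = (e^0.04 − 0.7536)/(1.3269 − 0.7536) = 0.2872/0.5733 = 0.5009
Terminal stock prices: S_u = 46.44, S_d = 26.38
Terminal payoffs (S − K): max(16.44, 0) = 16.44, max(-3.623, 0) = 0
Node 0 (S = 35): V_0 = e^(−0.04)·[0.5009·16.4414 + 0.4991·0.0000] = 7.9133

$7.91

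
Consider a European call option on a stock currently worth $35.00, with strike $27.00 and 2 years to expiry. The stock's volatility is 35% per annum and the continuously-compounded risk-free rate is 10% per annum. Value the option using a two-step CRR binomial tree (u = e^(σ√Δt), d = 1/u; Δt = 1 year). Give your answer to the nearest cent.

$14.41

CRR parameters: u = e^(σ√Δt) = e^(0.35·√1) = 1.4191, d = 1/u = 0.7047
Per-period rate: rΔt = 0.1·1 = 0.1, so R = e^0.1 = 1.1052
Risk-neutral probability p = (e^0.1 − 0.7047)/(1.4191 − 0.7047) = 0.4005/0.7144 = 0.5606
Terminal stock prices: S_uu = 70.48, S_ud = 35, S_dd = 17.38
Terminal payoffs (S − K): max(43.48, 0) = 43.48, max(8, 0) = 8, max(-9.62, 0) = 0
Node u (S = 49.67): V_u = e^(−0.1)·[0.5606·43.4813 + 0.4394·8.0000] = 25.2368
Node d (S = 24.66): V_d = e^(−0.1)·[0.5606·8.0000 + 0.4394·0.0000] = 4.0580
Node 0 (S = 35): V_0 = e^(−0.1)·[0.5606·25.2368 + 0.4394·4.0580] = 14.4149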